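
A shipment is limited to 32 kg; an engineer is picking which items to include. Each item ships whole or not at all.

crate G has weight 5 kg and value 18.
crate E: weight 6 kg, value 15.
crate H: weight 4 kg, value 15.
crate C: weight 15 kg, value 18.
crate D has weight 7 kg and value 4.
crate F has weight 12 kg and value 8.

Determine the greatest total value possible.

66

This is an integer program with binary decision variables.
crate G + crate E + crate H + crate F: weight 5 + 6 + 4 + 12 = 27 ≤ 32, value 18 + 15 + 15 + 8 = 56.
crate G + crate E + crate H + crate C: weight 5 + 6 + 4 + 15 = 30 ≤ 32, value 18 + 15 + 15 + 18 = 66.
Best is crate G, crate E, crate H, and crate C with total value 66.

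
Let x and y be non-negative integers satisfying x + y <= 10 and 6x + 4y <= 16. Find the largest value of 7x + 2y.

Relaxing integrality, the LP optimum is 18.67 at (x,y) = (2.67, 0), which is not an integer point.
(x,y)=(2,1): 1·2+1·1=3≤10, 6·2+4·1=16≤16, objective 16.
(x,y)=(2,0): 1·2+1·0=2≤10, 6·2+4·0=12≤16, objective 14.
Maximum is 16 at (x,y)=(2,1).

16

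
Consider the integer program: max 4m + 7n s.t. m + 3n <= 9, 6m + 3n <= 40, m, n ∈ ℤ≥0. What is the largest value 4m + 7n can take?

31

(m,n)=(6,1): 1·6+3·1=9≤9, 6·6+3·1=39≤40, objective 31.
(m,n)=(5,1): 1·5+3·1=8≤9, 6·5+3·1=33≤40, objective 27.
(m,n)=(6,0): 1·6+3·0=6≤9, 6·6+3·0=36≤40, objective 24.
(m,n)=(5,0): 1·5+3·0=5≤9, 6·5+3·0=30≤40, objective 20.
The best lattice point is (6,1), giving 31.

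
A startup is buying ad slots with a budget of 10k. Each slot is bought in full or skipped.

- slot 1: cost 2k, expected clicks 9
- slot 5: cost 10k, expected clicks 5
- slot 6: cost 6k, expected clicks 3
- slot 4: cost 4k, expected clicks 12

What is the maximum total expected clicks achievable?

Take slot 1 and slot 4: cost 2 + 4 = 6 ≤ 10, expected clicks 9 + 12 = 21.
No other feasible combination does better.

21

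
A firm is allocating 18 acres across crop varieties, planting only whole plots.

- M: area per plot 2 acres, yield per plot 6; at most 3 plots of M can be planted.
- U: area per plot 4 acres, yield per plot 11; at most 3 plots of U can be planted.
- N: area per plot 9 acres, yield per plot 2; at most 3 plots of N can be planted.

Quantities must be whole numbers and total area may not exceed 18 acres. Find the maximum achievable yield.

M has the best ratio (6/2); taking only M gives at most 3×6 = 18 (stopped by the supply cap of 3).
Mixing does better — 3×M and 3×U: area 18 ≤ 18, yield 3·6 + 3·11 = 51.

51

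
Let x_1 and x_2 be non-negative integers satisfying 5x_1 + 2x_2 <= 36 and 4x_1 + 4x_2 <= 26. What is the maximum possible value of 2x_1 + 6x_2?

36

(x_1,x_2)=(0,6): 5·0+2·6=12≤36, 4·0+4·6=24≤26, objective 36.
(x_1,x_2)=(1,5): 5·1+2·5=15≤36, 4·1+4·5=24≤26, objective 32.
Maximum is 36 at (x_1,x_2)=(0,6).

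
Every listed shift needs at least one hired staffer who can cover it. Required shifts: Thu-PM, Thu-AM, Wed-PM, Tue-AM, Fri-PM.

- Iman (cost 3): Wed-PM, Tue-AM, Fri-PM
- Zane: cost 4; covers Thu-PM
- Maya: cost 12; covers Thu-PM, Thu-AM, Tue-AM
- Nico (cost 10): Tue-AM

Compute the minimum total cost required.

15

This is an integer covering problem.
The greedy cost-per-new-shift heuristic would pick Iman, Zane, and Maya for 19, but a cheaper cover exists.
Choose Iman and Maya: together they cover Thu-PM, Thu-AM, Wed-PM, Tue-AM, Fri-PM — every shift.
Total cost: 3 + 12 = 15.
No cover costs less than 15.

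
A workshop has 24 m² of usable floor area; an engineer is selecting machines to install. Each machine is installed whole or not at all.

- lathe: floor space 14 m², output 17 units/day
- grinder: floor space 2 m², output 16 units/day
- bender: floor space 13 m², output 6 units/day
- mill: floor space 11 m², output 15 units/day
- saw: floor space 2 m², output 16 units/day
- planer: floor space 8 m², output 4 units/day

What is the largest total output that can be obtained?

lathe + grinder + saw: floor space 14 + 2 + 2 = 18 ≤ 24, output 17 + 16 + 16 = 49.
grinder + mill + saw: floor space 2 + 11 + 2 = 15 ≤ 24, output 16 + 15 + 16 = 47.
grinder + mill + saw + planer: floor space 2 + 11 + 2 + 8 = 23 ≤ 24, output 16 + 15 + 16 + 4 = 51.
Best is grinder, mill, saw, and planer with total output 51.

51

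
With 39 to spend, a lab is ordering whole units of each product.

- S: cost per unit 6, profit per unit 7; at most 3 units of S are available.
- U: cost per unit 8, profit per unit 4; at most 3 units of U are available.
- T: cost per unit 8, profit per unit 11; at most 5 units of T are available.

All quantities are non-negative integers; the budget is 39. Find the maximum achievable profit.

1×S and 4×T: cost 38 ≤ 39, profit 1·7 + 4·11 = 51.
2×S and 3×T: cost 36 ≤ 39, profit 2·7 + 3·11 = 47.
Best is 51.

51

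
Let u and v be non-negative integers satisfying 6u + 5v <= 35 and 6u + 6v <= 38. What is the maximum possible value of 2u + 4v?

(u,v)=(0,6): 6·0+5·6=30≤35, 6·0+6·6=36≤38, objective 24.
(u,v)=(1,5): 6·1+5·5=31≤35, 6·1+6·5=36≤38, objective 22.
(u,v)=(0,5): 6·0+5·5=25≤35, 6·0+6·5=30≤38, objective 20.
The best lattice point is (0,6), giving 24.

24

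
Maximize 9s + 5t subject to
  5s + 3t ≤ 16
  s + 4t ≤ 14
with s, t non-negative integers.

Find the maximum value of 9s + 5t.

Relaxing integrality, the LP optimum is 28.80 at (s,t) = (3.2, 0), which is not an integer point.
(s,t)=(2,2) is feasible, giving 28.
(s,t)=(3,0) is feasible, giving 27.
(s,t)=(1,3) is feasible, giving 24.
No feasible integer point exceeds 28.

28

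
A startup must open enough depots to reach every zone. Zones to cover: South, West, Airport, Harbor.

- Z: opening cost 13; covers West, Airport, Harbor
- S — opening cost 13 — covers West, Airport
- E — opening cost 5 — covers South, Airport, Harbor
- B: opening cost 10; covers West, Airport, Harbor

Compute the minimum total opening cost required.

15

This is a weighted set-cover instance.
Choose E and B: together they cover South, West, Airport, Harbor — every zone.
Total opening cost: 5 + 10 = 15.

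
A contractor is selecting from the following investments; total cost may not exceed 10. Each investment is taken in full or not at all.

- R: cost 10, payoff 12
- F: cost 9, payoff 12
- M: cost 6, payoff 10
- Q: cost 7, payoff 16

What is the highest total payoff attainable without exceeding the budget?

F: cost 9 ≤ 10, payoff 12.
Q: cost 7 ≤ 10, payoff 16.
R: cost 10 ≤ 10, payoff 12.
Best is Q with total payoff 16.

16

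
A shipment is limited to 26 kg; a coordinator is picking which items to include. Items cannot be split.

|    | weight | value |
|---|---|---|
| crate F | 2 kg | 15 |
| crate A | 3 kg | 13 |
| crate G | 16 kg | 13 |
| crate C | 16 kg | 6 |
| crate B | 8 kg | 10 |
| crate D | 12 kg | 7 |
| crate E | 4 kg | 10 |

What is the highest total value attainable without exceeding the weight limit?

This is a 0-1 knapsack instance.
Allowing fractional choices, the relaxed optimum would be about 55.3, but items are indivisible.
crate F + crate A + crate D + crate E: weight 2 + 3 + 12 + 4 = 21 ≤ 26, value 15 + 13 + 7 + 10 = 45.
crate F + crate A + crate G + crate E: weight 2 + 3 + 16 + 4 = 25 ≤ 26, value 15 + 13 + 13 + 10 = 51.
crate F + crate A + crate B + crate E: weight 2 + 3 + 8 + 4 = 17 ≤ 26, value 15 + 13 + 10 + 10 = 48.
Best is crate F, crate A, crate G, and crate E with total value 51.

51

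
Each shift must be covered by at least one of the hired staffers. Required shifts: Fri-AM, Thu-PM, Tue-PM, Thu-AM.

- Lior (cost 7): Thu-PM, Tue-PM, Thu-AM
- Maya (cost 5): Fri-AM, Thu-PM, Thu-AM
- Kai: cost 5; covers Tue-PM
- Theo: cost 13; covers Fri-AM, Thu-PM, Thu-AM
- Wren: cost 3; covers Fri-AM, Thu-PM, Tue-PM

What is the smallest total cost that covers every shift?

This is a weighted set-cover instance.
Choose Maya and Wren: together they cover Fri-AM, Thu-PM, Tue-PM, Thu-AM — every shift.
Total cost: 5 + 3 = 8.
No cover costs less than 8.

8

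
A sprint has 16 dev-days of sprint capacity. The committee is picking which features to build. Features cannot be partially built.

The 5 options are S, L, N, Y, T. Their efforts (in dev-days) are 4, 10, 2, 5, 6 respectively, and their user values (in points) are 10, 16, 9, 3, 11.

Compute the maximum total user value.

L + T: effort 10 + 6 = 16 ≤ 16, user value 16 + 11 = 27.
S + N + T: effort 4 + 2 + 6 = 12 ≤ 16, user value 10 + 9 + 11 = 30.
S + L + N: effort 4 + 10 + 2 = 16 ≤ 16, user value 10 + 16 + 9 = 35.
Best is S, L, and N with total user value 35.

35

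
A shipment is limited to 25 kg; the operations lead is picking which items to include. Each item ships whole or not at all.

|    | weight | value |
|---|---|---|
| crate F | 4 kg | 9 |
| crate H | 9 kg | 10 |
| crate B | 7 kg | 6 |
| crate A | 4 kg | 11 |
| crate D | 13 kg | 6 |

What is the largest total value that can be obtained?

Allowing fractional choices, the relaxed optimum would be about 36.5, but items are indivisible.
crate F + crate H + crate B + crate A: weight 4 + 9 + 7 + 4 = 24 ≤ 25, value 9 + 10 + 6 + 11 = 36.
crate H + crate B + crate A: weight 9 + 7 + 4 = 20 ≤ 25, value 10 + 6 + 11 = 27.
crate F + crate H + crate A: weight 4 + 9 + 4 = 17 ≤ 25, value 9 + 10 + 11 = 30.
Best is crate F, crate H, crate B, and crate A with total value 36.

36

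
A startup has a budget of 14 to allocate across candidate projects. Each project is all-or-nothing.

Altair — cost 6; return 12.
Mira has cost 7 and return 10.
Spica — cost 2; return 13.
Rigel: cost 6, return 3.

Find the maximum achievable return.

28

Allowing fractional choices, the relaxed optimum would be about 33.6, but projects are indivisible.
Altair + Spica + Rigel: cost 6 + 2 + 6 = 14 ≤ 14, return 12 + 13 + 3 = 28.
Altair + Spica: cost 6 + 2 = 8 ≤ 14, return 12 + 13 = 25.
Mira + Spica: cost 7 + 2 = 9 ≤ 14, return 10 + 13 = 23.
Best is Altair, Spica, and Rigel with total return 28.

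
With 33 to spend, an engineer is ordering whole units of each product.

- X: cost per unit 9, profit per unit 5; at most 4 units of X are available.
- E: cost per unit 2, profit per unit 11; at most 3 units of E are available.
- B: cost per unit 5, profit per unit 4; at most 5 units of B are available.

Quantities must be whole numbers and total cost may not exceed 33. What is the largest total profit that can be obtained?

Take 3×E and 5×B: cost 31 ≤ 33, profit 3·11 + 5·4 = 53.
E has the best ratio (11/2) and is taken to its limit of 3; remaining capacity is filled optimally with the others.

53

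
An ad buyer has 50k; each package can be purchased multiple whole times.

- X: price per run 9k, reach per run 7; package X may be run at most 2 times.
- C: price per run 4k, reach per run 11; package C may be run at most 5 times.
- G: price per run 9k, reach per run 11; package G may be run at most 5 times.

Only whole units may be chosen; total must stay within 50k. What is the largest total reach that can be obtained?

This is a bounded integer knapsack.
Take 5×C and 3×G: price 47 ≤ 50, reach 5·11 + 3·11 = 88.
C has the best ratio (11/4) and is taken to its limit of 5; remaining capacity is filled optimally with the others.

88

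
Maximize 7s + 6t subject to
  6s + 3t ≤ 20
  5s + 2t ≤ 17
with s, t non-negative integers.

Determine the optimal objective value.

(s,t)=(0,6): 6·0+3·6=18≤20, 5·0+2·6=12≤17, objective 36.
(s,t)=(0,5): 6·0+3·5=15≤20, 5·0+2·5=10≤17, objective 30.
Maximum is 36 at (s,t)=(0,6).

36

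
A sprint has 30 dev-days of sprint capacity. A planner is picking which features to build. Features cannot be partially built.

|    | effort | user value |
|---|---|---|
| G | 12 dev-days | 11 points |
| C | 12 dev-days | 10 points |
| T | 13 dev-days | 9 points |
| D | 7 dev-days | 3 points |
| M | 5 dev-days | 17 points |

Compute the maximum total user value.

38

Allowing fractional choices, the relaxed optimum would be about 38.7, but features are indivisible.
G + C + M: effort 12 + 12 + 5 = 29 ≤ 30, user value 11 + 10 + 17 = 38.
G + T + M: effort 12 + 13 + 5 = 30 ≤ 30, user value 11 + 9 + 17 = 37.
Best is G, C, and M with total user value 38.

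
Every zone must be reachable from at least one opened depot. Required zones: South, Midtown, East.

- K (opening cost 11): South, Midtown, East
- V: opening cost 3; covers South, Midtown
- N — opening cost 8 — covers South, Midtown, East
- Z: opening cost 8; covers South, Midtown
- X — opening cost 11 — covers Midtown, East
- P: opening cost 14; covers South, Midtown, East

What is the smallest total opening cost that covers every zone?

N alone covers South, Midtown, East — every zone.
Total opening cost: 8.

8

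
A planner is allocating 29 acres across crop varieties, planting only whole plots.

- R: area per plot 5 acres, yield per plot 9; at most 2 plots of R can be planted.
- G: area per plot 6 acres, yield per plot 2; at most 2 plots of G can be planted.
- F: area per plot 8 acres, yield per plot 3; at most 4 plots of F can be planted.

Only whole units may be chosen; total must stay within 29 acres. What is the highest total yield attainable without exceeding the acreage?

24

Take 2×R and 2×F: area 26 ≤ 29, yield 2·9 + 2·3 = 24.
R has the best ratio (9/5) and is taken to its limit of 2; remaining capacity is filled optimally with the others.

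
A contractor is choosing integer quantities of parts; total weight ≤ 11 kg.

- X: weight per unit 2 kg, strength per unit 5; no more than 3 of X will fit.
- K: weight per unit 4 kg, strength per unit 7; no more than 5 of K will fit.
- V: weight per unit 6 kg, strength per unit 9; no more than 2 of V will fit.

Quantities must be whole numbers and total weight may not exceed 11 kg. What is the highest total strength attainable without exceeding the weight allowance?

1×X and 2×K: weight 10 ≤ 11, strength 1·5 + 2·7 = 19.
3×X and 1×K: weight 10 ≤ 11, strength 3·5 + 1·7 = 22.
Best is 22.

22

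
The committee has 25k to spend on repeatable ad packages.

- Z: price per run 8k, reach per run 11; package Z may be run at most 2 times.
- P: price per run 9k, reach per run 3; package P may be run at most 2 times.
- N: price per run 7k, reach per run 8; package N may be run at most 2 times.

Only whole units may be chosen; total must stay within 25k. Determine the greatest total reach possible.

30

This is a bounded integer knapsack.
Z has the best ratio (11/8); taking only Z gives at most 2×11 = 22 (stopped by the supply cap of 2).
Mixing does better — 2×Z and 1×N: price 23 ≤ 25, reach 2·11 + 1·8 = 30.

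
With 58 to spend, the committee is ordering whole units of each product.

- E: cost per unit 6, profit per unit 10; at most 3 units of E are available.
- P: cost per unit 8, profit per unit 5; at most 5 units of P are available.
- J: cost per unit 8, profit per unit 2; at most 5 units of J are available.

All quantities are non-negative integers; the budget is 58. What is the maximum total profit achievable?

E has the best ratio (10/6); taking only E gives at most 3×10 = 30 (stopped by the supply cap of 3).
Mixing does better — 3×E and 5×P: cost 58 ≤ 58, profit 3·10 + 5·5 = 55.

55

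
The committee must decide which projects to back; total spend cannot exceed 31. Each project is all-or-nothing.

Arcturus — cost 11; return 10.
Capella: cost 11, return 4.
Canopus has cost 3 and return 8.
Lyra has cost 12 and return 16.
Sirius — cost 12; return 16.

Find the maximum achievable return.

40

Allowing fractional choices, the relaxed optimum would be about 43.6, but projects are indivisible.
Arcturus + Canopus + Lyra: cost 11 + 3 + 12 = 26 ≤ 31, return 10 + 8 + 16 = 34.
Canopus + Lyra + Sirius: cost 3 + 12 + 12 = 27 ≤ 31, return 8 + 16 + 16 = 40.
Arcturus + Canopus + Sirius: cost 11 + 3 + 12 = 26 ≤ 31, return 10 + 8 + 16 = 34.
Best is Canopus, Lyra, and Sirius with total return 40.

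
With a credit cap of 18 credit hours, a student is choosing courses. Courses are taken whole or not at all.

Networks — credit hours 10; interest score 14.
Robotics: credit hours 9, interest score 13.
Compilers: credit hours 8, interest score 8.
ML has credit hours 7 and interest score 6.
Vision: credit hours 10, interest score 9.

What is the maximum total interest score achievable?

Take Networks and Compilers: credit hours 10 + 8 = 18 ≤ 18, interest score 14 + 8 = 22.
No other feasible combination does better.

22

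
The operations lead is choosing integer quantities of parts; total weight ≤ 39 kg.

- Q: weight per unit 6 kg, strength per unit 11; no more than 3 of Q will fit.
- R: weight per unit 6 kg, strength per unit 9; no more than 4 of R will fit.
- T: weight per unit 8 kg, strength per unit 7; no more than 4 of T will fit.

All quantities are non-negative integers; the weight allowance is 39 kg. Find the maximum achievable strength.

60

This is a bounded integer knapsack.
Q has the best ratio (11/6); taking only Q gives at most 3×11 = 33 (stopped by the supply cap of 3).
Mixing does better — 3×Q and 3×R: weight 36 ≤ 39, strength 3·11 + 3·9 = 60.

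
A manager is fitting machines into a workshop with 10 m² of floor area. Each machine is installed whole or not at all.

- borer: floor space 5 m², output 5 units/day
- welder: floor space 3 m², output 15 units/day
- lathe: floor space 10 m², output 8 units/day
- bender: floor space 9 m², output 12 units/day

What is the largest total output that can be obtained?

welder: floor space 3 ≤ 10, output 15.
borer + welder: floor space 5 + 3 = 8 ≤ 10, output 5 + 15 = 20.
bender: floor space 9 ≤ 10, output 12.
Best is borer and welder with total output 20.

20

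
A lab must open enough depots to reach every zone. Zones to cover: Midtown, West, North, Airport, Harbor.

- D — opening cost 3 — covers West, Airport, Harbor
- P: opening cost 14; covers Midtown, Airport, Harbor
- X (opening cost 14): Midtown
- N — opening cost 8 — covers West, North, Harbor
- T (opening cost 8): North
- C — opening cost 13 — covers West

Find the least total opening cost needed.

The greedy cost-per-new-zone heuristic would pick D, N, and P for 25, but a cheaper cover exists.
Choose P and N: together they cover Midtown, West, North, Airport, Harbor — every zone.
Total opening cost: 14 + 8 = 22.
No cover costs less than 22.

22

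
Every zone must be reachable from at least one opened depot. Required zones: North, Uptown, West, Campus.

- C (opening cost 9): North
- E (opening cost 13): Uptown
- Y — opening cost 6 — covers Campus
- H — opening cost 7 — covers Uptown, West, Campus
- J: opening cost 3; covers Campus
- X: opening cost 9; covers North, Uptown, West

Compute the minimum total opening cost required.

12

The greedy cost-per-new-zone heuristic would pick H and C for 16, but a cheaper cover exists.
Choose J and X: together they cover North, Uptown, West, Campus — every zone.
Total opening cost: 3 + 9 = 12.
No cover costs less than 12.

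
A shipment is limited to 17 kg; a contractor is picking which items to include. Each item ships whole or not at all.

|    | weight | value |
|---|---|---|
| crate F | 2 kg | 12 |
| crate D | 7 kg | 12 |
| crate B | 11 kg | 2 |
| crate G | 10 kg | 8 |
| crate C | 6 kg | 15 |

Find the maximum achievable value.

Treat it as a binary knapsack problem.
Allowing fractional choices, the relaxed optimum would be about 40.6, but items are indivisible.
crate D + crate C: weight 7 + 6 = 13 ≤ 17, value 12 + 15 = 27.
crate F + crate C: weight 2 + 6 = 8 ≤ 17, value 12 + 15 = 27.
crate F + crate D + crate C: weight 2 + 7 + 6 = 15 ≤ 17, value 12 + 12 + 15 = 39.
Best is crate F, crate D, and crate C with total value 39.

39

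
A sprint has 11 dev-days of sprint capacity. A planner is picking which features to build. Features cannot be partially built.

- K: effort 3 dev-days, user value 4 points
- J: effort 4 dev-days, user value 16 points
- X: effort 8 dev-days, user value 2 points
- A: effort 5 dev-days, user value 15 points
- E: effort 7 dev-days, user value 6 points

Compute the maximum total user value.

K + J: effort 3 + 4 = 7 ≤ 11, user value 4 + 16 = 20.
J + A: effort 4 + 5 = 9 ≤ 11, user value 16 + 15 = 31.
J + E: effort 4 + 7 = 11 ≤ 11, user value 16 + 6 = 22.
Best is J and A with total user value 31.

31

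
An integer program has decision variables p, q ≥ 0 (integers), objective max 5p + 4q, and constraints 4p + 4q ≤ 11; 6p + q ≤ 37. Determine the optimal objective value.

The continuous relaxation peaks at (2.75, 0) with value 13.75; rounding to a feasible lattice point costs some objective.
(p,q)=(2,0): 4·2+4·0=8≤11, 6·2+1·0=12≤37, objective 10.
(p,q)=(1,1): 4·1+4·1=8≤11, 6·1+1·1=7≤37, objective 9.
Maximum is 10 at (p,q)=(2,0).

10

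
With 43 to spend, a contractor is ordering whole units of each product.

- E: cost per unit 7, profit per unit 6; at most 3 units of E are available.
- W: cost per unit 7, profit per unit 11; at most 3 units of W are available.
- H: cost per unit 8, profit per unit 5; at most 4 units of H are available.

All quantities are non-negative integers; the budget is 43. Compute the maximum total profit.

W has the best ratio (11/7); taking only W gives at most 3×11 = 33 (stopped by the supply cap of 3).
Mixing does better — 3×E and 3×W: cost 42 ≤ 43, profit 3·6 + 3·11 = 51.

51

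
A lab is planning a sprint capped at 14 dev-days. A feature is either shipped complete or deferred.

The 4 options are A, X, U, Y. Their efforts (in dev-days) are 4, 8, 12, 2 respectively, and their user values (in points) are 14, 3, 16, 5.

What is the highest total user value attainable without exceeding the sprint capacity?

Take A, X, and Y: effort 4 + 8 + 2 = 14 ≤ 14, user value 14 + 3 + 5 = 22.
No other feasible combination does better.

22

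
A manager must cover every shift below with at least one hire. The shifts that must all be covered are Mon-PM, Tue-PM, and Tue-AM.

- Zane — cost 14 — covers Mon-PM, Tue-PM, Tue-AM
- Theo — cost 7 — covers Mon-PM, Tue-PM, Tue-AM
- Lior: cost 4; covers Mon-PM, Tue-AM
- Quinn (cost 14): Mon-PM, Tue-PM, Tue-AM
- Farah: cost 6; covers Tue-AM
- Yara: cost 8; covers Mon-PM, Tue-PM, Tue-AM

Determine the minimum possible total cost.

7

The greedy cost-per-new-shift heuristic would pick Lior and Theo for 11, but a cheaper cover exists.
Theo alone covers Mon-PM, Tue-PM, Tue-AM — every shift.
Total cost: 7.
No cover costs less than 7.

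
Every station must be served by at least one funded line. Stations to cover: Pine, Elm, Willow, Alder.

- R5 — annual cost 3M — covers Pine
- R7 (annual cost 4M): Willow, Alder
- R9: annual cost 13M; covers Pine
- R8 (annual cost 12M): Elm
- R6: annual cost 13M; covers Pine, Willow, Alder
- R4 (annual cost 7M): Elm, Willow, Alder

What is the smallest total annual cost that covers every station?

10

The greedy cost-per-new-station heuristic would pick R7, R5, and R4 for 14, but a cheaper cover exists.
Choose R5 and R4: together they cover Pine, Elm, Willow, Alder — every station.
Total annual cost: 3 + 7 = 10.
No cover costs less than 10.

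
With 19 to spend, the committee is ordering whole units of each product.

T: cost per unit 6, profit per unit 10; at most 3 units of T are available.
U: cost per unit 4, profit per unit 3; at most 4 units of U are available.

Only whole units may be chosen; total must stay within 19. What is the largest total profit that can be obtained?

30

This is a bounded integer knapsack.
2×T and 1×U: cost 16 ≤ 19, profit 2·10 + 1·3 = 23.
3×T: cost 18 ≤ 19, profit 3·10 = 30.
Best is 30.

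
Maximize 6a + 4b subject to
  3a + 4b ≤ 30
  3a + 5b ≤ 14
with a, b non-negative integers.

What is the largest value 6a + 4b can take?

24

Relaxing integrality, the LP optimum is 28.00 at (a,b) = (4.67, 0), which is not an integer point.
(a,b)=(4,0) is feasible, giving 24.
(a,b)=(3,1) is feasible, giving 22.
(a,b)=(3,0) is feasible, giving 18.
The best lattice point is (4,0), giving 24.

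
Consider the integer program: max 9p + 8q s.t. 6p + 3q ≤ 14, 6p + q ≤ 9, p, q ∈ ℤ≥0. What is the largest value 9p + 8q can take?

Relaxing integrality, the LP optimum is 37.33 at (p,q) = (0, 4.67), which is not an integer point.
(p,q)=(0,4): 6·0+3·4=12≤14, 6·0+1·4=4≤9, objective 32.
(p,q)=(0,3): 6·0+3·3=9≤14, 6·0+1·3=3≤9, objective 24.
No feasible integer point exceeds 32.

32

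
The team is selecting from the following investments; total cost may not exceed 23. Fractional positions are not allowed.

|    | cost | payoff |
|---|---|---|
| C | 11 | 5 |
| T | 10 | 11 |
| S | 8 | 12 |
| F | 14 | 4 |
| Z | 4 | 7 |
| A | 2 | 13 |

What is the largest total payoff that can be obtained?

This is a 0-1 knapsack instance.
Take T, S, and A: cost 10 + 8 + 2 = 20 ≤ 23, payoff 11 + 12 + 13 = 36.
No other feasible combination does better.

36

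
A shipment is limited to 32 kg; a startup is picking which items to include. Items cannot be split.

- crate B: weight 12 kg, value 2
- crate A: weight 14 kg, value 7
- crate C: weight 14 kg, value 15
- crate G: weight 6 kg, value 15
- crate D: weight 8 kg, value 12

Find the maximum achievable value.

Allowing fractional choices, the relaxed optimum would be about 44.0, but items are indivisible.
crate A + crate G + crate D: weight 14 + 6 + 8 = 28 ≤ 32, value 7 + 15 + 12 = 34.
crate C + crate G + crate D: weight 14 + 6 + 8 = 28 ≤ 32, value 15 + 15 + 12 = 42.
crate B + crate C + crate G: weight 12 + 14 + 6 = 32 ≤ 32, value 2 + 15 + 15 = 32.
Best is crate C, crate G, and crate D with total value 42.

42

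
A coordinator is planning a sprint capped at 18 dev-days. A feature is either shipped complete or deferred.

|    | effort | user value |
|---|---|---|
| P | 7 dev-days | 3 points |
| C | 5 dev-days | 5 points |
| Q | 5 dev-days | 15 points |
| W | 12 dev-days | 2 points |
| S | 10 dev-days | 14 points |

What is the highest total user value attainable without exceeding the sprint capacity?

29

Take Q and S: effort 5 + 10 = 15 ≤ 18, user value 15 + 14 = 29.
No other feasible combination does better.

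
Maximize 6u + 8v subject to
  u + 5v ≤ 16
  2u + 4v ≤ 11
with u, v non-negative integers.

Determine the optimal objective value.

30

(u,v)=(5,0): 1·5+5·0=5≤16, 2·5+4·0=10≤11, objective 30.
(u,v)=(4,0): 1·4+5·0=4≤16, 2·4+4·0=8≤11, objective 24.
The best lattice point is (5,0), giving 30.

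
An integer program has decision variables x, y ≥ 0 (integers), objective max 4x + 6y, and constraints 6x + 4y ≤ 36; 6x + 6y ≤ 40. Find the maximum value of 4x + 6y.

36

(x,y)=(0,6): 6·0+4·6=24≤36, 6·0+6·6=36≤40, objective 36.
(x,y)=(1,5): 6·1+4·5=26≤36, 6·1+6·5=36≤40, objective 34.
Maximum is 36 at (x,y)=(0,6).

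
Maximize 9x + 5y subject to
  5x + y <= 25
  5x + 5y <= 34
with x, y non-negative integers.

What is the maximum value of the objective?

46

(x,y)=(4,2) is feasible, giving 46.
(x,y)=(3,3) is feasible, giving 42.
No feasible integer point exceeds 46.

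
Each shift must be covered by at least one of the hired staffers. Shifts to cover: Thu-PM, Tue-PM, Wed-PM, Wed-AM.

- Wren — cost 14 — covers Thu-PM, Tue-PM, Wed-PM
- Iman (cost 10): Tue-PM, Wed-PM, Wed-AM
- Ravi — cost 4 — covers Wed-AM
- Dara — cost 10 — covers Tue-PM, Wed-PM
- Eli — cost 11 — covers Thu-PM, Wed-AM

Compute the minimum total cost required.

18

The greedy cost-per-new-shift heuristic would pick Iman and Eli for 21, but a cheaper cover exists.
Choose Wren and Ravi: together they cover Thu-PM, Tue-PM, Wed-PM, Wed-AM — every shift.
Total cost: 14 + 4 = 18.
No cover costs less than 18.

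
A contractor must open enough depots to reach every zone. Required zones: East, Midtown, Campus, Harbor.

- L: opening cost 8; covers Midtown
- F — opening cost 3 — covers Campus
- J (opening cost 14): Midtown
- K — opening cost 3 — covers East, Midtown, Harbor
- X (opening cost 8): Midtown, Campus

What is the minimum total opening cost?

Choose F and K: together they cover East, Midtown, Campus, Harbor — every zone.
Total opening cost: 3 + 3 = 6.
No cover costs less than 6.

6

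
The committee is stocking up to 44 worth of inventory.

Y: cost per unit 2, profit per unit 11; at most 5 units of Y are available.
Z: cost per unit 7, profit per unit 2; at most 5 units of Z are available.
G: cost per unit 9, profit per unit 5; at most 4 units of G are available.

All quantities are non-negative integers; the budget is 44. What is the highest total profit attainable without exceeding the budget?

5×Y, 1×Z, and 3×G: cost 44 ≤ 44, profit 5·11 + 1·2 + 3·5 = 72.
5×Y and 3×G: cost 37 ≤ 44, profit 5·11 + 3·5 = 70.
Best is 72.

72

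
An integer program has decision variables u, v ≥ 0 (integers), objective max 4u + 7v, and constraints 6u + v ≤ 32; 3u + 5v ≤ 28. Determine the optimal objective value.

Relaxing integrality, the LP optimum is 39.20 at (u,v) = (0, 5.6), which is not an integer point.
(u,v)=(1,5): 6·1+1·5=11≤32, 3·1+5·5=28≤28, objective 39.
(u,v)=(2,4): 6·2+1·4=16≤32, 3·2+5·4=26≤28, objective 36.
(u,v)=(0,5): 6·0+1·5=5≤32, 3·0+5·5=25≤28, objective 35.
The best lattice point is (1,5), giving 39.

39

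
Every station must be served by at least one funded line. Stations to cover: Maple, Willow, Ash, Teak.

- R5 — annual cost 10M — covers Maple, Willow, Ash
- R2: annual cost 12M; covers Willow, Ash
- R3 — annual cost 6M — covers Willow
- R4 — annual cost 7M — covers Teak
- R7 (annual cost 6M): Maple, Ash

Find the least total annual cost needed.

17

This is a weighted set-cover instance.
The greedy cost-per-new-station heuristic would pick R7, R3, and R4 for 19, but a cheaper cover exists.
Choose R5 and R4: together they cover Maple, Willow, Ash, Teak — every station.
Total annual cost: 10 + 7 = 17.
No cover costs less than 17.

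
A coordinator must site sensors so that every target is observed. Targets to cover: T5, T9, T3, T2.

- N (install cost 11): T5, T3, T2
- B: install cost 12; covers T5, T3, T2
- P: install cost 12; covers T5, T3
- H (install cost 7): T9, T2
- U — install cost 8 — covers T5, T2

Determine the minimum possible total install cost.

This is an integer covering problem.
Choose N and H: together they cover T5, T9, T3, T2 — every target.
Total install cost: 11 + 7 = 18.
No cover costs less than 18.

18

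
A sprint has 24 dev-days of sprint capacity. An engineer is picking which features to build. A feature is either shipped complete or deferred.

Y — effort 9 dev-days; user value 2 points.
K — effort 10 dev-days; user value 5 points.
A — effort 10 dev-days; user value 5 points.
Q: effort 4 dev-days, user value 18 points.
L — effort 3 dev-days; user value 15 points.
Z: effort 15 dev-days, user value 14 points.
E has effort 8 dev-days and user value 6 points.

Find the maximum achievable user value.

This is a 0-1 knapsack instance.
Take Q, L, and Z: effort 4 + 3 + 15 = 22 ≤ 24, user value 18 + 15 + 14 = 47.
No other feasible combination does better.

47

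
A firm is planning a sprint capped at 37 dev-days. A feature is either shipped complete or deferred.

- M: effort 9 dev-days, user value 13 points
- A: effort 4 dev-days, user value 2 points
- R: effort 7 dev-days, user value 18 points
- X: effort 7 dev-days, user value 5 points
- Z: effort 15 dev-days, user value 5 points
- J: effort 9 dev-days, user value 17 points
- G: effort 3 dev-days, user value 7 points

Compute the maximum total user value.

60

M + R + X + J + G: effort 9 + 7 + 7 + 9 + 3 = 35 ≤ 37, user value 13 + 18 + 5 + 17 + 7 = 60.
M + A + R + J + G: effort 9 + 4 + 7 + 9 + 3 = 32 ≤ 37, user value 13 + 2 + 18 + 17 + 7 = 57.
M + R + J + G: effort 9 + 7 + 9 + 3 = 28 ≤ 37, user value 13 + 18 + 17 + 7 = 55.
Best is M, R, X, J, and G with total user value 60.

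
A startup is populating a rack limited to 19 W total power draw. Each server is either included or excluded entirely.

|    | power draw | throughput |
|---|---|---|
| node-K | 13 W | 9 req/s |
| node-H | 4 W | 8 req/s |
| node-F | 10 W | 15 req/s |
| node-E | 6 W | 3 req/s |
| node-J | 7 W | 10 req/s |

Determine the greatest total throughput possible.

This is a 0-1 knapsack instance.
Allowing fractional choices, the relaxed optimum would be about 30.1, but servers are indivisible.
node-F + node-J: power draw 10 + 7 = 17 ≤ 19, throughput 15 + 10 = 25.
node-H + node-F: power draw 4 + 10 = 14 ≤ 19, throughput 8 + 15 = 23.
Best is node-F and node-J with total throughput 25.

25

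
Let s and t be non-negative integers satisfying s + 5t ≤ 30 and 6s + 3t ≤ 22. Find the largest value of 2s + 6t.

36

The continuous relaxation peaks at (0.741, 5.85) with value 36.59; rounding to a feasible lattice point costs some objective.
(s,t)=(0,6): 1·0+5·6=30≤30, 6·0+3·6=18≤22, objective 36.
(s,t)=(1,5): 1·1+5·5=26≤30, 6·1+3·5=21≤22, objective 32.
(s,t)=(0,5): 1·0+5·5=25≤30, 6·0+3·5=15≤22, objective 30.
No feasible integer point exceeds 36.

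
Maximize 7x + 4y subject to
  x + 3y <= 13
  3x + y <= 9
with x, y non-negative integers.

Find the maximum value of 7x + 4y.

26

Relaxing integrality, the LP optimum is 27.25 at (x,y) = (1.75, 3.75), which is not an integer point.
(x,y)=(2,3) is feasible, giving 26.
(x,y)=(1,4) is feasible, giving 23.
(x,y)=(2,2) is feasible, giving 22.
Maximum is 26 at (x,y)=(2,3).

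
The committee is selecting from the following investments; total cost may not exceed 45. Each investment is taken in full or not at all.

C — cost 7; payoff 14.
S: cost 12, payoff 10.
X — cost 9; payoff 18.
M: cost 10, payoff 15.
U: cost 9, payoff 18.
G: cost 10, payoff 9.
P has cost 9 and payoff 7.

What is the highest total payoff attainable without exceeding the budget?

74

C + X + M + U + G: cost 7 + 9 + 10 + 9 + 10 = 45 ≤ 45, payoff 14 + 18 + 15 + 18 + 9 = 74.
C + X + M + U + P: cost 7 + 9 + 10 + 9 + 9 = 44 ≤ 45, payoff 14 + 18 + 15 + 18 + 7 = 72.
Best is C, X, M, U, and G with total payoff 74.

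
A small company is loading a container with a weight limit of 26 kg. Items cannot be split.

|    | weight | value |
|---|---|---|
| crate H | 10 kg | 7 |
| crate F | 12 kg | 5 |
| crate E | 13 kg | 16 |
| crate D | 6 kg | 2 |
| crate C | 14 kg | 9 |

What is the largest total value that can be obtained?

Take crate H and crate E: weight 10 + 13 = 23 ≤ 26, value 7 + 16 = 23.
No other feasible combination does better.

23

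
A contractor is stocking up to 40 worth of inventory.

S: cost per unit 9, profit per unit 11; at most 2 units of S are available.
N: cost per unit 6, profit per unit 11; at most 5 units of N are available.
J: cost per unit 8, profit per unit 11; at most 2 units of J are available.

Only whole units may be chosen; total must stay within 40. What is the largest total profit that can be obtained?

66

4×N and 2×J: cost 40 ≤ 40, profit 4·11 + 2·11 = 66.
5×N and 1×J: cost 38 ≤ 40, profit 5·11 + 1·11 = 66.
Best is 66.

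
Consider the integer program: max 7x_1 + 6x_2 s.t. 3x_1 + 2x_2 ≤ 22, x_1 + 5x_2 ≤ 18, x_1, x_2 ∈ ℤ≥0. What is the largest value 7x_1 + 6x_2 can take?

The continuous relaxation peaks at (5.69, 2.46) with value 54.62; rounding to a feasible lattice point costs some objective.
(x_1,x_2)=(6,2): 3·6+2·2=22≤22, 1·6+5·2=16≤18, objective 54.
(x_1,x_2)=(6,1): 3·6+2·1=20≤22, 1·6+5·1=11≤18, objective 48.
The best lattice point is (6,2), giving 54.

54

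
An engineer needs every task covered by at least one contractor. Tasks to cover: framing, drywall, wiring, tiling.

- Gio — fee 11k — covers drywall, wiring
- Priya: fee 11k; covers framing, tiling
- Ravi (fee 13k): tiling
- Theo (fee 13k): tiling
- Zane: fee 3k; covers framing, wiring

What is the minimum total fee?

The greedy cost-per-new-task heuristic would pick Zane, Gio, and Priya for 25, but a cheaper cover exists.
Choose Gio and Priya: together they cover framing, drywall, wiring, tiling — every task.
Total fee: 11 + 11 = 22.
No cover costs less than 22.

22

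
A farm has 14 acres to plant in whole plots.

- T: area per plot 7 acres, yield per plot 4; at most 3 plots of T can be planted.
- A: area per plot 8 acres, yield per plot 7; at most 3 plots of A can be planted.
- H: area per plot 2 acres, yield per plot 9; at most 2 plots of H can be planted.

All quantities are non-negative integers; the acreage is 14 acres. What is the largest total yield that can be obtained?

Take 1×A and 2×H: area 12 ≤ 14, yield 1·7 + 2·9 = 25.
H has the best ratio (9/2) and is taken to its limit of 2; remaining capacity is filled optimally with the others.

25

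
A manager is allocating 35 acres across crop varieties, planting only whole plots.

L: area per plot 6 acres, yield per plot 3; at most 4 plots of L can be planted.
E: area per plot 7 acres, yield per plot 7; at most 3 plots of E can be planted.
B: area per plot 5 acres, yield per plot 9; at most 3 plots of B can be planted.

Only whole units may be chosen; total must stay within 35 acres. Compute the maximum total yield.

B has the best ratio (9/5); taking only B gives at most 3×9 = 27 (stopped by the supply cap of 3).
Mixing does better — 1×L, 2×E, and 3×B: area 35 ≤ 35, yield 1·3 + 2·7 + 3·9 = 44.

44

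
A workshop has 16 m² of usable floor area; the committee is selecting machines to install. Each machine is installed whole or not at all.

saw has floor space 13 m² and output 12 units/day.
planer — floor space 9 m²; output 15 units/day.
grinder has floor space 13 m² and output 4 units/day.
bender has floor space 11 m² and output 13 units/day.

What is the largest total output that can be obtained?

Take planer: floor space 9 ≤ 16, output 15.
No other feasible combination does better.

15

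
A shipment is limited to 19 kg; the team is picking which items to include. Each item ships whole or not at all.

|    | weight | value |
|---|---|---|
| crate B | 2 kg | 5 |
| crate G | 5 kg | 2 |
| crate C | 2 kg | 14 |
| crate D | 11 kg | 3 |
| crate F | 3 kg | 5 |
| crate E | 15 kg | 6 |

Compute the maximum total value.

This is a 0-1 knapsack instance.
Allowing fractional choices, the relaxed optimum would be about 28.8, but items are indivisible.
crate B + crate C + crate D + crate F: weight 2 + 2 + 11 + 3 = 18 ≤ 19, value 5 + 14 + 3 + 5 = 27.
crate B + crate G + crate C + crate F: weight 2 + 5 + 2 + 3 = 12 ≤ 19, value 5 + 2 + 14 + 5 = 26.
crate B + crate C + crate E: weight 2 + 2 + 15 = 19 ≤ 19, value 5 + 14 + 6 = 25.
Best is crate B, crate C, crate D, and crate F with total value 27.

27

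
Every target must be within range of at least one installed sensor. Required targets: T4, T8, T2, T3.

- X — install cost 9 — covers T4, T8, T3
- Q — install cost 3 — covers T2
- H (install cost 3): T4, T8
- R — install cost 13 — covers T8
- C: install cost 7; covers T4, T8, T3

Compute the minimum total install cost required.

The greedy cost-per-new-target heuristic would pick H, Q, and C for 13, but a cheaper cover exists.
Choose Q and C: together they cover T4, T8, T2, T3 — every target.
Total install cost: 3 + 7 = 10.
No cover costs less than 10.

10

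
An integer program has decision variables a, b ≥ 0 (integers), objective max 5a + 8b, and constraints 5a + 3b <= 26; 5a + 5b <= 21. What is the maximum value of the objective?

Relaxing integrality, the LP optimum is 33.60 at (a,b) = (0, 4.2), which is not an integer point.
(a,b)=(0,4): 5·0+3·4=12≤26, 5·0+5·4=20≤21, objective 32.
(a,b)=(1,3): 5·1+3·3=14≤26, 5·1+5·3=20≤21, objective 29.
(a,b)=(0,3): 5·0+3·3=9≤26, 5·0+5·3=15≤21, objective 24.
No feasible integer point exceeds 32.

32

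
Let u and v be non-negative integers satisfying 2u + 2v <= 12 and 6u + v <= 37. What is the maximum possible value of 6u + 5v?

36

(u,v)=(6,0): 2·6+2·0=12≤12, 6·6+1·0=36≤37, objective 36.
(u,v)=(5,1): 2·5+2·1=12≤12, 6·5+1·1=31≤37, objective 35.
(u,v)=(5,0): 2·5+2·0=10≤12, 6·5+1·0=30≤37, objective 30.
The best lattice point is (6,0), giving 36.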